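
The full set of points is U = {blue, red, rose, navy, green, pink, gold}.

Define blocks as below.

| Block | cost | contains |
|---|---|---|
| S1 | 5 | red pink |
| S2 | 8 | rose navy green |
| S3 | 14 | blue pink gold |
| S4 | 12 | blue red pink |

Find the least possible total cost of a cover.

S1, S2, S3 together cover every point (S1 ∪ S2 ∪ S3 = {blue, red, rose, navy, green, pink, gold}); total cost 5 + 8 + 14 = 27.
No covering selection has total cost below 27.

27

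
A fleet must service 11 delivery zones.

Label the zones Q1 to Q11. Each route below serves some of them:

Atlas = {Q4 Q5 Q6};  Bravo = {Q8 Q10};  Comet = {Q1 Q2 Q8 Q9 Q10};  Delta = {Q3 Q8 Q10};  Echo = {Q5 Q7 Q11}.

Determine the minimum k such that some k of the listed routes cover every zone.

4

Atlas and Comet and Delta and Echo together: Atlas ∪ Comet ∪ Delta ∪ Echo = {Q1, Q2, Q3, Q4, Q5, Q6, Q7, Q8, Q9, Q10, Q11} — every zone is covered.
Only Delta contains Q3, so Delta is forced; the remaining 8 zones need at least 3 more routes (each remaining route adds at most 3) — so at least 4 routes are needed, and 4 is optimal.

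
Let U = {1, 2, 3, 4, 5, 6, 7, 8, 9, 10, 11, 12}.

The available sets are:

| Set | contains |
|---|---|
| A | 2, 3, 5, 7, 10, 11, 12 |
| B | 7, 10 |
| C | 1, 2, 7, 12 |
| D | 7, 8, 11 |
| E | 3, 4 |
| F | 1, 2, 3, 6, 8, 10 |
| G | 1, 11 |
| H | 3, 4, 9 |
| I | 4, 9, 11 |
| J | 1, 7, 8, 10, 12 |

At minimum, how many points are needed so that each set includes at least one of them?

3

T = {1, 4, 7} meets every set (each contains at least one member of T), and |T| = 3.
The sets B, G, H are pairwise disjoint, so any hitting set needs a separate point for each — at least 3. Hence 3 is optimal.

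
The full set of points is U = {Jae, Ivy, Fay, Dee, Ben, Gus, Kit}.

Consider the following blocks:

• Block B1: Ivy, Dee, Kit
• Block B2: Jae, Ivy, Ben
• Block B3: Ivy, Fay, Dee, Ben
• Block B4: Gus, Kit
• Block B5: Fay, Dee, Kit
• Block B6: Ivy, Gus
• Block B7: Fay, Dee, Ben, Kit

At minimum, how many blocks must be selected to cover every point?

3

B2 and B6 and B7 together: B2 ∪ B6 ∪ B7 = {Jae, Ivy, Fay, Dee, Ben, Gus, Kit} — every point is covered.
Only B2 contains Jae, so B2 is forced; the remaining 4 points need at least 2 more blocks (each remaining block adds at most 3) — so at least 3 blocks are needed, and 3 is optimal.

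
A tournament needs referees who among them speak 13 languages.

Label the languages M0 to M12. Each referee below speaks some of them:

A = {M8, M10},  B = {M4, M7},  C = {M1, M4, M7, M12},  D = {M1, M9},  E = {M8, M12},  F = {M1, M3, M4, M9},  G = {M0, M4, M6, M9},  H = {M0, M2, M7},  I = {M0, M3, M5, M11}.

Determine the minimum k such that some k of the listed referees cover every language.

Take {A, C, G, H, I}. Their union is {M0, M1, M2, M3, M4, M5, M6, M7, M8, M9, M10, M11, M12}, which is all 13 languages.
No 4 of the 9 referees cover everything (all 126 combinations miss at least one language), so 5 is optimal.

5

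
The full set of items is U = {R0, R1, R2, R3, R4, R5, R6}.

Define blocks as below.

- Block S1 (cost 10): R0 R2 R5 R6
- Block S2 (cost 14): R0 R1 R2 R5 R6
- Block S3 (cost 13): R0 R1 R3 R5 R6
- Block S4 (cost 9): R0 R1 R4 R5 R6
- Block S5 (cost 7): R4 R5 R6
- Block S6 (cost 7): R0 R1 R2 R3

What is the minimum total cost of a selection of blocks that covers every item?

14

S5, S6 together cover every item (S5 ∪ S6 = {R0, R1, R2, R3, R4, R5, R6}); total cost 7 + 7 = 14.
No covering selection has total cost below 14.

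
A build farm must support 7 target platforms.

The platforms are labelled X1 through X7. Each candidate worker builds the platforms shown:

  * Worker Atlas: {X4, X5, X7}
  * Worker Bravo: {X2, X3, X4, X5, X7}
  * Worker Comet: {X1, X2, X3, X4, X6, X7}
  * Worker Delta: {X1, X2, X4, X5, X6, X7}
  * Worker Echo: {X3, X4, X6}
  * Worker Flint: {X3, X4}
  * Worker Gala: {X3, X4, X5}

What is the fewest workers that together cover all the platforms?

Atlas and Comet together: Atlas ∪ Comet = {X1, X2, X3, X4, X5, X6, X7} — every platform is covered.
No single worker has all 7 platforms (the largest, Comet, has 6), so 2 is optimal.

2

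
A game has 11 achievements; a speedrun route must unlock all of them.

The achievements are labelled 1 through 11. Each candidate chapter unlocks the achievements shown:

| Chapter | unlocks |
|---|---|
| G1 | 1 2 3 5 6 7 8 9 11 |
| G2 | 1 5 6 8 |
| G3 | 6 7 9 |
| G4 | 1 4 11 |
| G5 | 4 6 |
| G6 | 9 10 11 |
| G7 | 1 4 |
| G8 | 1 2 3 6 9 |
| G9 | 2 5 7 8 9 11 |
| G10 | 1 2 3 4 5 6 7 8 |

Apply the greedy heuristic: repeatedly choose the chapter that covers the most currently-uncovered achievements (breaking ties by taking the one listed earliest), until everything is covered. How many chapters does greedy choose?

3

Greedy: pick G1 (covers 9 new) → pick G4 (covers 1 new) → pick G6 (covers 1 new). Total picks: 3.
(The true minimum cover uses only 2 chapters, so greedy is not optimal here.)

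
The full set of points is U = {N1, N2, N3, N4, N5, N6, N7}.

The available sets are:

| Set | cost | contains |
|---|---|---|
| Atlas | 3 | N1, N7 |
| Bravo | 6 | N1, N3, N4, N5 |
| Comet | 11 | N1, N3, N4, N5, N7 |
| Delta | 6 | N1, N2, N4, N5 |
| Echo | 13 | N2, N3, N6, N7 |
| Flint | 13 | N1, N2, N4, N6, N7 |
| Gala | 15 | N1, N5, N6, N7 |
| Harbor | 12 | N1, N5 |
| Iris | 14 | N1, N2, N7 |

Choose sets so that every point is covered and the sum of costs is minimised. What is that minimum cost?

Bravo, Flint together cover every point (Bravo ∪ Flint = {N1, N2, N3, N4, N5, N6, N7}); total cost 6 + 13 = 19.
The greedy pick Atlas, Bravo, Delta, Echo costs 28; no covering selection beats 19.

19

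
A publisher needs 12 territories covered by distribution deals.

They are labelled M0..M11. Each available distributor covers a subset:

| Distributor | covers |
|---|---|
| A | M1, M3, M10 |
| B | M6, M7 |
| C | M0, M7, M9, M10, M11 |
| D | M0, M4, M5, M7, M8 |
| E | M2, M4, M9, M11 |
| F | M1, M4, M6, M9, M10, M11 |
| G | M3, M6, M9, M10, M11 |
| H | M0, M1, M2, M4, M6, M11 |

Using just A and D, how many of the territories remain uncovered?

4

Union of A, D = {M0, M1, M3, M4, M5, M7, M8, M10}.
Not covered: M2, M6, M9, M11 — 4 territories.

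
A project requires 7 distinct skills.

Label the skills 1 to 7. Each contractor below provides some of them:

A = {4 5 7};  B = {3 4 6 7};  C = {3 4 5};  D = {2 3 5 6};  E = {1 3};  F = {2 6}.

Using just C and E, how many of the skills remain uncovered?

3

Union of C, E = {1, 3, 4, 5}.
Not covered: 2, 6, 7 — 3 skills.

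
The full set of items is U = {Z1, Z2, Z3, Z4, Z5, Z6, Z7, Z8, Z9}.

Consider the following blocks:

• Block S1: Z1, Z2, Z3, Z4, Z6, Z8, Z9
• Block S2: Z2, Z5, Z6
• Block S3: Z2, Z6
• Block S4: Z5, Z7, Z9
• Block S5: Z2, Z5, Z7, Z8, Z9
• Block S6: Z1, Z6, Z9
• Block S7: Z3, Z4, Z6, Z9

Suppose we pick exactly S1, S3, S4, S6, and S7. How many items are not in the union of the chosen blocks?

Union of S1, S3, S4, S6, S7 = {Z1, Z2, Z3, Z4, Z5, Z6, Z7, Z8, Z9} — that's every item, so 0 are uncovered.

0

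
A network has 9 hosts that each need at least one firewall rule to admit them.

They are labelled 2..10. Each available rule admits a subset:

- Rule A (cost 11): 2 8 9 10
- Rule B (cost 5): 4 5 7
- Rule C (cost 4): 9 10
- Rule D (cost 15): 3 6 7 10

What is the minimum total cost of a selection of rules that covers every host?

A, B, D together cover every host (A ∪ B ∪ D = {2, 3, 4, 5, 6, 7, 8, 9, 10}); total cost 11 + 5 + 15 = 31.
The greedy pick B, C, A, D costs 35; no covering selection beats 31.

31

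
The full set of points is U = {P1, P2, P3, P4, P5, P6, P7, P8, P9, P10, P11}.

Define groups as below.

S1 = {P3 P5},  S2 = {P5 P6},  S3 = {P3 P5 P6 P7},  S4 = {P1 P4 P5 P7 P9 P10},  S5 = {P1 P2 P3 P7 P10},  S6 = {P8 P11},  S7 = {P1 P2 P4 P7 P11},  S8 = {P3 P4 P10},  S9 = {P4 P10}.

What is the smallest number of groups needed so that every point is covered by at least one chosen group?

Take {S3, S4, S6, S7}. Their union is {P1, P2, P3, P4, P5, P6, P7, P8, P9, P10, P11}, which is all 11 points.
Only S4 contains P9, so S4 is forced; the remaining 5 points need at least 3 more groups (each remaining group adds at most 2) — so at least 4 groups are needed, and 4 is optimal.

4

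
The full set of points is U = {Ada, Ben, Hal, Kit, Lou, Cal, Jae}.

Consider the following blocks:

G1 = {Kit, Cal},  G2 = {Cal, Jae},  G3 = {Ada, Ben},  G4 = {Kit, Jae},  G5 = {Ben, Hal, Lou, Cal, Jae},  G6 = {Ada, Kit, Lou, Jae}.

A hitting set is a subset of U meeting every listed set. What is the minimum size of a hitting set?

H = {Ben, Kit, Jae} meets every block (each contains at least one member of H), and |H| = 3.
No choice of 2 points meets every block, so 3 is the minimum.

3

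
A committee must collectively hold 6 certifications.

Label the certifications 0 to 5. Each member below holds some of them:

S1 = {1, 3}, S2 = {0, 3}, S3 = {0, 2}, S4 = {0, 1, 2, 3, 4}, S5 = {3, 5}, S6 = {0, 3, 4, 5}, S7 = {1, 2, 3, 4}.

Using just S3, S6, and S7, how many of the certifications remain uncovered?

Union of S3, S6, S7 = {0, 1, 2, 3, 4, 5} — that's every certification, so 0 are uncovered.

0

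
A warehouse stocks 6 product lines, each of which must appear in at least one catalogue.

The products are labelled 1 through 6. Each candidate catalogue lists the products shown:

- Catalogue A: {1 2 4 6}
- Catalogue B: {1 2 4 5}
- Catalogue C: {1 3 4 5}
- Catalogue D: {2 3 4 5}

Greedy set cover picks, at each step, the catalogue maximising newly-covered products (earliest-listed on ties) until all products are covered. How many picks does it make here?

Greedy: pick A (covers 4 new) → pick C (covers 2 new). Total picks: 2.

2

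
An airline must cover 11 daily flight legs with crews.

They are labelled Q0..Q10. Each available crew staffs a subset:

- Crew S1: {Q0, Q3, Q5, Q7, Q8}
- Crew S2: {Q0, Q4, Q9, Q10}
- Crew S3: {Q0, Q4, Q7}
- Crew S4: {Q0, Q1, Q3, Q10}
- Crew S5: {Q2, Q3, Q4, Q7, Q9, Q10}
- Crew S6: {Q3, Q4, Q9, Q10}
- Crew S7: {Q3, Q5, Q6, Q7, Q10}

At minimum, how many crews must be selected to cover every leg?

Take {S1, S4, S5, S7}. Their union is {Q0, Q1, Q2, Q3, Q4, Q5, Q6, Q7, Q8, Q9, Q10}, which is all 11 legs.
No 3 of the 7 crews cover everything (all 35 combinations miss at least one leg), so 4 is optimal.

4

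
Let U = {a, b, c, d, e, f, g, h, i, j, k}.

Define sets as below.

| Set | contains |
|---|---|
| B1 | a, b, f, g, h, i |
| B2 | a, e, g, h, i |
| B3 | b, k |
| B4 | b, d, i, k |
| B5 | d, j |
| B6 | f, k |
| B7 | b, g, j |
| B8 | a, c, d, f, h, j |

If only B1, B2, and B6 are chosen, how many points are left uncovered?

Union of B1, B2, B6 = {a, b, e, f, g, h, i, k}.
Not covered: c, d, j — 3 points.

3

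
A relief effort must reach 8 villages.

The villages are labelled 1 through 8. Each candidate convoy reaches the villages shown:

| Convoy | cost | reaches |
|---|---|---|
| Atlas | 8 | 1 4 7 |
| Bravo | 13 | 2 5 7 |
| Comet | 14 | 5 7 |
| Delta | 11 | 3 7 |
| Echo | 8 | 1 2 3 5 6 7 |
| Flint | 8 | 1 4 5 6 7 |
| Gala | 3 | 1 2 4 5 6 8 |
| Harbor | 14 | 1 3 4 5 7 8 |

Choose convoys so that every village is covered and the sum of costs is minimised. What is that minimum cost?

11

Echo, Gala together cover every village (Echo ∪ Gala = {1, 2, 3, 4, 5, 6, 7, 8}); total cost 8 + 3 = 11.
No covering selection has total cost below 11.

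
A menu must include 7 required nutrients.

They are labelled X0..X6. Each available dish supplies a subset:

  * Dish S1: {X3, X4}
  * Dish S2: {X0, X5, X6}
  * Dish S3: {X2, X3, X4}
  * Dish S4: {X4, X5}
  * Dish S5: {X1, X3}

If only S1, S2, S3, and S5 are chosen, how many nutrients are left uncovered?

0

Union of S1, S2, S3, S5 = {X0, X1, X2, X3, X4, X5, X6} — that's every nutrient, so 0 are uncovered.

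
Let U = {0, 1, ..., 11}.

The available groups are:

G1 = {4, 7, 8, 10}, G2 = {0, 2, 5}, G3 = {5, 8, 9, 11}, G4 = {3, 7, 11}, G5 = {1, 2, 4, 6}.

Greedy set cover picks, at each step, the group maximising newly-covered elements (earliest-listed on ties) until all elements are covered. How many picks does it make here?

5

Greedy: pick G1 (covers 4 new) → pick G2 (covers 3 new) → pick G3 (covers 2 new) → pick G5 (covers 2 new) → pick G4 (covers 1 new). Total picks: 5.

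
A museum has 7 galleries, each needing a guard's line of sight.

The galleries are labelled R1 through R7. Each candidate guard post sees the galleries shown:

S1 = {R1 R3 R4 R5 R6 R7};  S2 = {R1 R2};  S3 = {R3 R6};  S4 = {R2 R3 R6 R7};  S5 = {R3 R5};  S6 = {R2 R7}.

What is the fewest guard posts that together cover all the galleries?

2

S1 and S6 together: S1 ∪ S6 = {R1, R2, R3, R4, R5, R6, R7} — every gallery is covered.
No single guard post has all 7 galleries (the largest, S1, has 6), so 2 is optimal.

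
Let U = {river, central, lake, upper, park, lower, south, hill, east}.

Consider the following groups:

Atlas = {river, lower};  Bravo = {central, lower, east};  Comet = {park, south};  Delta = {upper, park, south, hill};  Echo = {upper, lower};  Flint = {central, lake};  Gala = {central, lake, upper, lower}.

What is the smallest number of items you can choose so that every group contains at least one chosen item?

H = {central, park, lower} meets every group (each contains at least one member of H), and |H| = 3.
The groups Atlas, Delta, Flint are pairwise disjoint, so any hitting set needs a separate item for each — at least 3. Hence 3 is optimal.

3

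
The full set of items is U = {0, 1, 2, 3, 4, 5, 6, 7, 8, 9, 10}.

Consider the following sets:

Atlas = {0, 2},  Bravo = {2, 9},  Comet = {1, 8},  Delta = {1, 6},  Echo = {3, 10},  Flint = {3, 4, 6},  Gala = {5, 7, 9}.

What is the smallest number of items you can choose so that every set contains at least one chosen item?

4

The 4 items {1, 2, 3, 5} hit every set.
The sets Atlas, Delta, Echo, Gala are pairwise disjoint, so any hitting set needs a separate item for each — at least 4. Hence 4 is optimal.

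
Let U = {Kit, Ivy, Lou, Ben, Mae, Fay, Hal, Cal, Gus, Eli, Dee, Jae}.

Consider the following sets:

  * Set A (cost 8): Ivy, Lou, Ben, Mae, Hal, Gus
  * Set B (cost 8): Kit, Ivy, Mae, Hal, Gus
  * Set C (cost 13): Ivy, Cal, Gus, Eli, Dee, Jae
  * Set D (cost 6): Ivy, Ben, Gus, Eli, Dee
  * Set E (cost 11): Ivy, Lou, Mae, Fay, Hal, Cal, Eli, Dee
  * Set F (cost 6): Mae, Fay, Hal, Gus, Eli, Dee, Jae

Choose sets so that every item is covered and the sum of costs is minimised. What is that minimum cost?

B, D, E, F together cover every item (B ∪ D ∪ E ∪ F = {Kit, Ivy, Lou, Ben, Mae, Fay, Hal, Cal, Gus, Eli, Dee, Jae}); total cost 8 + 6 + 11 + 6 = 31.
The greedy pick F, A, B, E costs 33; no covering selection beats 31.

31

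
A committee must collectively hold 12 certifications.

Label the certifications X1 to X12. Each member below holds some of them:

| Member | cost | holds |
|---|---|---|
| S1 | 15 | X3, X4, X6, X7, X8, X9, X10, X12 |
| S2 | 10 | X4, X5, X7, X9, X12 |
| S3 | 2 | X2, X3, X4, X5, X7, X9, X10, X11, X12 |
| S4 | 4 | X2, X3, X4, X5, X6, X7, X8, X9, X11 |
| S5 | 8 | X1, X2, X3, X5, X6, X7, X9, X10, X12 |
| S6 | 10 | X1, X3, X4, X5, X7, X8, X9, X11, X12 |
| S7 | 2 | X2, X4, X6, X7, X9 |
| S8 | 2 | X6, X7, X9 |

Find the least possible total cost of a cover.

12

S4, S5 together cover every certification (S4 ∪ S5 = {X1, X2, X3, X4, X5, X6, X7, X8, X9, X10, X11, X12}); total cost 4 + 8 = 12.
The greedy pick S3, S4, S5 costs 14; no covering selection beats 12.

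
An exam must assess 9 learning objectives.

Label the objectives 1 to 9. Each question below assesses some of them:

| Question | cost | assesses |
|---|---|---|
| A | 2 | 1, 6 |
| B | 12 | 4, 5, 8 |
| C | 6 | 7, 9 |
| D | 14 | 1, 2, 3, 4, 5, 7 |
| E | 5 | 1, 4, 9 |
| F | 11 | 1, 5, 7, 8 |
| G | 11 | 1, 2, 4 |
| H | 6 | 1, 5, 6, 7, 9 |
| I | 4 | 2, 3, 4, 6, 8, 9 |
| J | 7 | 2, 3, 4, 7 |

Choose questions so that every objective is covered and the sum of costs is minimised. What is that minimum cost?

10

H, I together cover every objective (H ∪ I = {1, 2, 3, 4, 5, 6, 7, 8, 9}); total cost 6 + 4 = 10.
The greedy pick I, A, H costs 12; no covering selection beats 10.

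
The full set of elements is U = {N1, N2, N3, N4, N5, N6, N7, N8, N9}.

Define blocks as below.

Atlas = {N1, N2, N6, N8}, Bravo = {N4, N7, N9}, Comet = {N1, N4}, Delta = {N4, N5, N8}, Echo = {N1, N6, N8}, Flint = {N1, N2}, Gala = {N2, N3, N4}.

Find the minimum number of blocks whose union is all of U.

4

Take {Bravo, Delta, Echo, Gala}. Their union is {N1, N2, N3, N4, N5, N6, N7, N8, N9}, which is all 9 elements.
No 3 of the 7 blocks cover everything (all 35 combinations miss at least one element), so 4 is optimal.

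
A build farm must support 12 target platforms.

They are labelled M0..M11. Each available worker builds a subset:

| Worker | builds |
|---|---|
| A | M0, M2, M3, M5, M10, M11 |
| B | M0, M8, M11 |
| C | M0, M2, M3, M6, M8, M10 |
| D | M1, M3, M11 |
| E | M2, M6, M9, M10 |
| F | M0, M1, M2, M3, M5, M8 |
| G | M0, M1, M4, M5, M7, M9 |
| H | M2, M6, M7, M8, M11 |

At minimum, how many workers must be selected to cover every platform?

3

Take {A, G, H}. Their union is {M0, M1, M2, M3, M4, M5, M6, M7, M8, M9, M10, M11}, which is all 12 platforms.
Only G contains M4, so G is forced; the remaining 6 platforms need at least 2 more workers (each remaining worker adds at most 5) — so at least 3 workers are needed, and 3 is optimal.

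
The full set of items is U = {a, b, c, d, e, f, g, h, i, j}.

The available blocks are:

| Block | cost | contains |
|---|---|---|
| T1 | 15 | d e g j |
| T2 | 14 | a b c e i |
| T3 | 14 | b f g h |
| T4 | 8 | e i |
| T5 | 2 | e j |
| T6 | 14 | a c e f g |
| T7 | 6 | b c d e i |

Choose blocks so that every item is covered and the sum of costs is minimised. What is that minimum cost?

36

T3, T5, T6, T7 together cover every item (T3 ∪ T5 ∪ T6 ∪ T7 = {a, b, c, d, e, f, g, h, i, j}); total cost 14 + 2 + 14 + 6 = 36.
No covering selection has total cost below 36.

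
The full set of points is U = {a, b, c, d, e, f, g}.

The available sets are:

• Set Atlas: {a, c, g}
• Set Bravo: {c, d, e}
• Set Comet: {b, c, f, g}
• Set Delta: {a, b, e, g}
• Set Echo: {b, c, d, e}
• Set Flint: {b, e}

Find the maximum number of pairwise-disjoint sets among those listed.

2

Atlas, Flint are pairwise disjoint (Atlas={a,c,g}; Flint={b,e}).
Every remaining set overlaps one of these, and no 3 of the listed sets are pairwise disjoint, so 2 is the maximum.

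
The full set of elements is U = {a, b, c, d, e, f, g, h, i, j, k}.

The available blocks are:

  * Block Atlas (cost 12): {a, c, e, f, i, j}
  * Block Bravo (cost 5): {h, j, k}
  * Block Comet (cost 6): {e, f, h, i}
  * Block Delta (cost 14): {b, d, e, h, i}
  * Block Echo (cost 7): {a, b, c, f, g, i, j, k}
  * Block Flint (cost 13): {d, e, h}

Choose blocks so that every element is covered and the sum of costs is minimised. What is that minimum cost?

Echo, Flint together cover every element (Echo ∪ Flint = {a, b, c, d, e, f, g, h, i, j, k}); total cost 7 + 13 = 20.
The greedy pick Echo, Comet, Flint costs 26; no covering selection beats 20.

20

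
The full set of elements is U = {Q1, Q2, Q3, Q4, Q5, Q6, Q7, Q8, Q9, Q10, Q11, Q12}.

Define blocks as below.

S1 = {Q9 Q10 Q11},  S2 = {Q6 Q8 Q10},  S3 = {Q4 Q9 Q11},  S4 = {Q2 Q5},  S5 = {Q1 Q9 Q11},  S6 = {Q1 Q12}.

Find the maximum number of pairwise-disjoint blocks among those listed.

4

S2, S3, S4, S6 are pairwise disjoint (S2={Q6,Q8,Q10}; S3={Q4,Q9,Q11}; S4={Q2,Q5}; S6={Q1,Q12}).
Every remaining block overlaps one of these, and no 5 of the listed blocks are pairwise disjoint, so 4 is the maximum.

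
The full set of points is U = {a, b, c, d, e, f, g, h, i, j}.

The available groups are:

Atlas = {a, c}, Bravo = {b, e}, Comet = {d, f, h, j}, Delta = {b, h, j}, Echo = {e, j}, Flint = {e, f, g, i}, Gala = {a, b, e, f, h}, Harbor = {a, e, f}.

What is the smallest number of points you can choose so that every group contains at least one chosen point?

3

T = {c, e, h} meets every group (each contains at least one member of T), and |T| = 3.
The groups Atlas, Bravo, Comet are pairwise disjoint, so any hitting set needs a separate point for each — at least 3. Hence 3 is optimal.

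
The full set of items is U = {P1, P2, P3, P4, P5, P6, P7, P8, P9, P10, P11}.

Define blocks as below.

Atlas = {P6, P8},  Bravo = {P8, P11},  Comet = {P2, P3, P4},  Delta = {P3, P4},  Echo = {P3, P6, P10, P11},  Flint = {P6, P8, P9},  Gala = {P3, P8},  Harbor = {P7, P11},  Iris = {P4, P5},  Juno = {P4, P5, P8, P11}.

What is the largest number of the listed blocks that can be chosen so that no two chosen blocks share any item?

3

Flint, Harbor, Iris are pairwise disjoint (Flint={P6,P8,P9}; Harbor={P7,P11}; Iris={P4,P5}).
Every remaining block overlaps one of these, and no 4 of the listed blocks are pairwise disjoint, so 3 is the maximum.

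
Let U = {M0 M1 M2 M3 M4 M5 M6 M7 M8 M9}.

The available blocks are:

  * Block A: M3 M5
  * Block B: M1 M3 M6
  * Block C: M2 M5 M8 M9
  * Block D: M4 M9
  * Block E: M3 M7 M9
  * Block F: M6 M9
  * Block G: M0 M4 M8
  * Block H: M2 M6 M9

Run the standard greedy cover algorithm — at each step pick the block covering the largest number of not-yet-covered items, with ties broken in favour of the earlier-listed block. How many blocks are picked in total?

4

Greedy: pick C (covers 4 new) → pick B (covers 3 new) → pick G (covers 2 new) → pick E (covers 1 new). Total picks: 4.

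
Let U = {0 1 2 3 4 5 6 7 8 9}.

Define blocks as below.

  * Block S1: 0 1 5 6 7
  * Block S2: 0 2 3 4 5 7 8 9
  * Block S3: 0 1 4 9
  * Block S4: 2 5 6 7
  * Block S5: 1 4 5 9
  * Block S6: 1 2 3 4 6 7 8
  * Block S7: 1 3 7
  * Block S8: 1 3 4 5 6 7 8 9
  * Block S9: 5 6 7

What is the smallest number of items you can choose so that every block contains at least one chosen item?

Take H = {4, 7}. Each listed block contains at least one of these, so H is a hitting set of size 2.
The blocks S3, S4 are pairwise disjoint, so any hitting set needs a separate item for each — at least 2. Hence 2 is optimal.

2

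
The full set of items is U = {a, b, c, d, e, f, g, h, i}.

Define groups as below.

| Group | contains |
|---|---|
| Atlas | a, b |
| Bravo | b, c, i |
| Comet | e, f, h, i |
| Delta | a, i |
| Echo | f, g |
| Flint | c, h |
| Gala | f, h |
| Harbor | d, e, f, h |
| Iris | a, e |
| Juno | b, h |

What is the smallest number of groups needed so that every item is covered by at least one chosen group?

4

Bravo, Echo, Harbor, and Iris cover everything between them: the union {a, b, c, d, e, f, g, h, i} is all of U.
Only Echo contains g, so Echo is forced; the remaining 7 items need at least 3 more groups (each remaining group adds at most 3) — so at least 4 groups are needed, and 4 is optimal.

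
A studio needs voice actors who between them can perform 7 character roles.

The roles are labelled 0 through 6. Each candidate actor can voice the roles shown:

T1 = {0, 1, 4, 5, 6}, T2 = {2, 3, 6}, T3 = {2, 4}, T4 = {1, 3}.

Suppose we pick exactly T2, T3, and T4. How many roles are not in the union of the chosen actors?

2

Union of T2, T3, T4 = {1, 2, 3, 4, 6}.
Not covered: 0, 5 — 2 roles.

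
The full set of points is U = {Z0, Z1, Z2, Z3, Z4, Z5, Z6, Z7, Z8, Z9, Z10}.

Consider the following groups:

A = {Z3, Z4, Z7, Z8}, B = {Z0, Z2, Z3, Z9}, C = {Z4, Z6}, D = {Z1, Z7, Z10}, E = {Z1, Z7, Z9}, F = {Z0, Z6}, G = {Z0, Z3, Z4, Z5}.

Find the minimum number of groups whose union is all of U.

5

A, B, C, D, and G cover everything between them: the union {Z0, Z1, Z2, Z3, Z4, Z5, Z6, Z7, Z8, Z9, Z10} is all of U.
No 4 of the 7 groups cover everything (all 35 combinations miss at least one point), so 5 is optimal.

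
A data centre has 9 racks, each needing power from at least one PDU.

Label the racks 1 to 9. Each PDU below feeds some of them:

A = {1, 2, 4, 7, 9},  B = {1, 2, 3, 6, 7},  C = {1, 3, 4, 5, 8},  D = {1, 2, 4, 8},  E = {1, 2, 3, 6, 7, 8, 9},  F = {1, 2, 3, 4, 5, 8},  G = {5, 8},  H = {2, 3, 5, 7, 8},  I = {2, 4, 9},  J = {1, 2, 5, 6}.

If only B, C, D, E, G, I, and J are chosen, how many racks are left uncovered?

0

Union of B, C, D, E, G, I, J = {1, 2, 3, 4, 5, 6, 7, 8, 9} — that's every rack, so 0 are uncovered.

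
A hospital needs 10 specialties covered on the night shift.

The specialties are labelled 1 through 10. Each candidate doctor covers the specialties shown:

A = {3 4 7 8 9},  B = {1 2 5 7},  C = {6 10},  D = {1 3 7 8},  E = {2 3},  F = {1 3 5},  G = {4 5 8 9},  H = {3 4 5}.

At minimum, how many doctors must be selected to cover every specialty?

Take {A, B, C}. Their union is {1, 2, 3, 4, 5, 6, 7, 8, 9, 10}, which is all 10 specialties.
Only C contains 6, so C is forced; the remaining 8 specialties need at least 2 more doctors (each remaining doctor adds at most 5) — so at least 3 doctors are needed, and 3 is optimal.

3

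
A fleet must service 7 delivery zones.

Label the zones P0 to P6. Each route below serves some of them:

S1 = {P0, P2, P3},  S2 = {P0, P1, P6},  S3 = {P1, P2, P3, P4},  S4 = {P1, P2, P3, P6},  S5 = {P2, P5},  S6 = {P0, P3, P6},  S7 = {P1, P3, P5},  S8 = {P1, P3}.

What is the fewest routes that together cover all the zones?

S2 and S3 and S5 together: S2 ∪ S3 ∪ S5 = {P0, P1, P2, P3, P4, P5, P6} — every zone is covered.
Only S3 contains P4, so S3 is forced; the remaining 3 zones need at least 2 more routes (each remaining route adds at most 2) — so at least 3 routes are needed, and 3 is optimal.

3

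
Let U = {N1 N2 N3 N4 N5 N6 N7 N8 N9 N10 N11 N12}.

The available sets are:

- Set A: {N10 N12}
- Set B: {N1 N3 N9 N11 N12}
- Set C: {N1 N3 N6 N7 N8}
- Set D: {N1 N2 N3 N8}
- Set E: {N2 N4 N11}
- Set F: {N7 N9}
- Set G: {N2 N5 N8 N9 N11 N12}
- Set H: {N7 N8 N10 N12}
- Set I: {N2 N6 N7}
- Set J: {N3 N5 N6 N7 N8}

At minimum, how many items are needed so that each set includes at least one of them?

Take T = {N2, N7, N12}. Each listed set contains at least one of these, so T is a hitting set of size 3.
The sets A, C, E are pairwise disjoint, so any hitting set needs a separate item for each — at least 3. Hence 3 is optimal.

3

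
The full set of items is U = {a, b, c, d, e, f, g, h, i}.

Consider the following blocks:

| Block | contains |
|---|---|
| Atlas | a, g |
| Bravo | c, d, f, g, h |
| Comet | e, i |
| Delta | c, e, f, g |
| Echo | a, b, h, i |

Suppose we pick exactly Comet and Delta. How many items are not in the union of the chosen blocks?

Union of Comet, Delta = {c, e, f, g, i}.
Not covered: a, b, d, h — 4 items.

4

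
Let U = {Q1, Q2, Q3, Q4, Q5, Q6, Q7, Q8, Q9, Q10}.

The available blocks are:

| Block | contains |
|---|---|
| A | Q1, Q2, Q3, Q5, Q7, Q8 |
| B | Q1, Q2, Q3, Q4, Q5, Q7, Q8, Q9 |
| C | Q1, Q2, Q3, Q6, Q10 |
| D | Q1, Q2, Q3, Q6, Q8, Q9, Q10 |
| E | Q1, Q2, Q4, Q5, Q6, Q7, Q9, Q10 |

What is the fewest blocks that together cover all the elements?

2

A and E together: A ∪ E = {Q1, Q2, Q3, Q4, Q5, Q6, Q7, Q8, Q9, Q10} — every element is covered.
No single block has all 10 elements (the largest, B, has 8), so 2 is optimal.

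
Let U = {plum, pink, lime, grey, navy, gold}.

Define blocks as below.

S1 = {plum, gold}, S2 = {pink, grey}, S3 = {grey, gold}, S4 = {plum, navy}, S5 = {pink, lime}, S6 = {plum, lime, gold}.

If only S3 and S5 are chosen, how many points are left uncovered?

2

Union of S3, S5 = {pink, lime, grey, gold}.
Not covered: plum, navy — 2 points.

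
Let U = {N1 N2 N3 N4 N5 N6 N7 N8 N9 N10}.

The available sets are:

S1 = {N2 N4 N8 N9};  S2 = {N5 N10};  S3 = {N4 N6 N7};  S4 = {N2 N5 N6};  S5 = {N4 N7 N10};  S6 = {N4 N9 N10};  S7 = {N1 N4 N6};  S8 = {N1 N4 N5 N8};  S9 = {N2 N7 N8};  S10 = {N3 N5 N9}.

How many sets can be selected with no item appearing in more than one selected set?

S7, S9, S10 are pairwise disjoint (S7={N1,N4,N6}; S9={N2,N7,N8}; S10={N3,N5,N9}).
Every remaining set overlaps one of these, and no 4 of the listed sets are pairwise disjoint, so 3 is the maximum.

3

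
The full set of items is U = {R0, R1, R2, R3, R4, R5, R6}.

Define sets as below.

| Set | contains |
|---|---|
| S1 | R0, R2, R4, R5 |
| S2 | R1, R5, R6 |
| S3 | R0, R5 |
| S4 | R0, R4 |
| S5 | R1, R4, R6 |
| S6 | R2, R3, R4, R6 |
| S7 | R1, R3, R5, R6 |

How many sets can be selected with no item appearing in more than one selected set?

2

S3, S6 are pairwise disjoint (S3={R0,R5}; S6={R2,R3,R4,R6}).
Every remaining set overlaps one of these, and no 3 of the listed sets are pairwise disjoint, so 2 is the maximum.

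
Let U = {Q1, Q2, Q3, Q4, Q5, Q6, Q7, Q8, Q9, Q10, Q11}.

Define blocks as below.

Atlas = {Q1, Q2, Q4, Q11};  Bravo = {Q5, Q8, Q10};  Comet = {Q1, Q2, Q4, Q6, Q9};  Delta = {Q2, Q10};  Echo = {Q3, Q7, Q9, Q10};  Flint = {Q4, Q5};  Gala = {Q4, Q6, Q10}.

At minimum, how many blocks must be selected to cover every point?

Atlas and Bravo and Comet and Echo together: Atlas ∪ Bravo ∪ Comet ∪ Echo = {Q1, Q2, Q3, Q4, Q5, Q6, Q7, Q8, Q9, Q10, Q11} — every point is covered.
No 3 of the 7 blocks cover everything (all 35 combinations miss at least one point), so 4 is optimal.

4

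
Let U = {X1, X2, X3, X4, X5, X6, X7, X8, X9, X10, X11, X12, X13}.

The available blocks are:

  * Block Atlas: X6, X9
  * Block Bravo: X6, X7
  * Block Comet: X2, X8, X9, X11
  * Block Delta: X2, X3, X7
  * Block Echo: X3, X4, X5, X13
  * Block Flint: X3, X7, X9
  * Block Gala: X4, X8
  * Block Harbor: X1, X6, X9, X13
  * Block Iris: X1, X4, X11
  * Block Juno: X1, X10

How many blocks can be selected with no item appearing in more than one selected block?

4

Atlas, Delta, Gala, Juno are pairwise disjoint (Atlas={X6,X9}; Delta={X2,X3,X7}; Gala={X4,X8}; Juno={X1,X10}).
Every remaining block overlaps one of these, and no 5 of the listed blocks are pairwise disjoint, so 4 is the maximum.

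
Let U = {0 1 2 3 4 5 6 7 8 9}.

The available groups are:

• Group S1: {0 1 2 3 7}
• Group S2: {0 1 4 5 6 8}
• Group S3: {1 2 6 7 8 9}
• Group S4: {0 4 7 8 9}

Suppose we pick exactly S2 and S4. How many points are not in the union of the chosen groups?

2

Union of S2, S4 = {0, 1, 4, 5, 6, 7, 8, 9}.
Not covered: 2, 3 — 2 points.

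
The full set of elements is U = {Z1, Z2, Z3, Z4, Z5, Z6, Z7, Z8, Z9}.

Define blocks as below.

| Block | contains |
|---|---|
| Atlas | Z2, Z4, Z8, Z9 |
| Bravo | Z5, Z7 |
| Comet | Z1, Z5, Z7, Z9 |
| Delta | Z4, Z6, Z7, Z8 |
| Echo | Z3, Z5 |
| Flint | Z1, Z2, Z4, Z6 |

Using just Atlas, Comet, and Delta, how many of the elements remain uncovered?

1

Union of Atlas, Comet, Delta = {Z1, Z2, Z4, Z5, Z6, Z7, Z8, Z9}.
Not covered: Z3 — 1 element.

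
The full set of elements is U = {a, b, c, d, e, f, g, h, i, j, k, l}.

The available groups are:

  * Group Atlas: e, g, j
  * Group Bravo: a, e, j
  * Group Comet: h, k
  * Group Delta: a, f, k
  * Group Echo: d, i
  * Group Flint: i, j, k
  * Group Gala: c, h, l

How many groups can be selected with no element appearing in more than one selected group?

4

Atlas, Delta, Echo, Gala are pairwise disjoint (Atlas={e,g,j}; Delta={a,f,k}; Echo={d,i}; Gala={c,h,l}).
Every remaining group overlaps one of these, and no 5 of the listed groups are pairwise disjoint, so 4 is the maximum.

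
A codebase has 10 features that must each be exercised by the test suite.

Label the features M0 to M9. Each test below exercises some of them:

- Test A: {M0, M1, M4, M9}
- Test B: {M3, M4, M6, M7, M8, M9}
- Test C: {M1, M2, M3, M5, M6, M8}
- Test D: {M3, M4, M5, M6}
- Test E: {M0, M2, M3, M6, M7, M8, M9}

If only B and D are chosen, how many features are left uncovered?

3

Union of B, D = {M3, M4, M5, M6, M7, M8, M9}.
Not covered: M0, M1, M2 — 3 features.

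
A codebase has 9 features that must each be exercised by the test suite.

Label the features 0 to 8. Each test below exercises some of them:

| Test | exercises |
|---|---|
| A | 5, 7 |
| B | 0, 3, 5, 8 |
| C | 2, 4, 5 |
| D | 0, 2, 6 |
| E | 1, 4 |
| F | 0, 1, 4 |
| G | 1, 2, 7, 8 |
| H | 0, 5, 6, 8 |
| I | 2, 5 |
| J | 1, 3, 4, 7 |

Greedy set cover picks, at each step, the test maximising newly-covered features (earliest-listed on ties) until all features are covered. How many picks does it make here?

Greedy: pick B (covers 4 new) → pick G (covers 3 new) → pick C (covers 1 new) → pick D (covers 1 new). Total picks: 4.
(The true minimum cover uses only 3 tests, so greedy is not optimal here.)

4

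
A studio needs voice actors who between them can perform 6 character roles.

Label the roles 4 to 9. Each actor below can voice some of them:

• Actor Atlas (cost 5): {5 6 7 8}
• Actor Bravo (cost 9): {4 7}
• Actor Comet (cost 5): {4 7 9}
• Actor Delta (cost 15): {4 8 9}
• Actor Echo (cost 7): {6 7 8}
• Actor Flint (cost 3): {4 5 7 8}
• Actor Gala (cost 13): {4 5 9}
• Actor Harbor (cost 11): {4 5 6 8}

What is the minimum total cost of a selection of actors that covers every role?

10

Atlas, Comet together cover every role (Atlas ∪ Comet = {4, 5, 6, 7, 8, 9}); total cost 5 + 5 = 10.
The greedy pick Flint, Atlas, Comet costs 13; no covering selection beats 10.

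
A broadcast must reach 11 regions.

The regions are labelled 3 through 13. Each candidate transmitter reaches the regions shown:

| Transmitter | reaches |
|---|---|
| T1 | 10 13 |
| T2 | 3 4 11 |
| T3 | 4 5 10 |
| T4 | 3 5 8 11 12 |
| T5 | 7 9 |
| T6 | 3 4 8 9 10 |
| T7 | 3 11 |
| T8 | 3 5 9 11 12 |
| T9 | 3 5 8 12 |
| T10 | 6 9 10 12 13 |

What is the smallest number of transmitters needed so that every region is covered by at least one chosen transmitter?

T2 and T5 and T9 and T10 together: T2 ∪ T5 ∪ T9 ∪ T10 = {3, 4, 5, 6, 7, 8, 9, 10, 11, 12, 13} — every region is covered.
No 3 of the 10 transmitters cover everything (all 120 combinations miss at least one region), so 4 is optimal.

4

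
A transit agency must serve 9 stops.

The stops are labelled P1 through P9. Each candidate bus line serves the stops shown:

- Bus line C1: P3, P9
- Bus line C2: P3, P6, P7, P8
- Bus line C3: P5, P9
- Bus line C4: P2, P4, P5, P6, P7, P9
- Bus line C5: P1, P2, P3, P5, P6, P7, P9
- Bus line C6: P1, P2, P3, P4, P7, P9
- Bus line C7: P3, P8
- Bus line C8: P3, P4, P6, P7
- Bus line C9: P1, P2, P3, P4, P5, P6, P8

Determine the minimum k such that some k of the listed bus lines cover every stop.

2

Take {C6, C9}. Their union is {P1, P2, P3, P4, P5, P6, P7, P8, P9}, which is all 9 stops.
No single bus line has all 9 stops (the largest, C5, has 7), so 2 is optimal.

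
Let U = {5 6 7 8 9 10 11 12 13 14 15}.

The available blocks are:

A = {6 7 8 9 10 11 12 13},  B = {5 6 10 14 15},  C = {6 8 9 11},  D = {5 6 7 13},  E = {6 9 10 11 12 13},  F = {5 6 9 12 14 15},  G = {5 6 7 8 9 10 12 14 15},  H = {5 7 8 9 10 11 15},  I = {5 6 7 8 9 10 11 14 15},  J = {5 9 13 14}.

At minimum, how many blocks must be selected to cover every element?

2

E and G together: E ∪ G = {5, 6, 7, 8, 9, 10, 11, 12, 13, 14, 15} — every element is covered.
No single block has all 11 elements (the largest, G, has 9), so 2 is optimal.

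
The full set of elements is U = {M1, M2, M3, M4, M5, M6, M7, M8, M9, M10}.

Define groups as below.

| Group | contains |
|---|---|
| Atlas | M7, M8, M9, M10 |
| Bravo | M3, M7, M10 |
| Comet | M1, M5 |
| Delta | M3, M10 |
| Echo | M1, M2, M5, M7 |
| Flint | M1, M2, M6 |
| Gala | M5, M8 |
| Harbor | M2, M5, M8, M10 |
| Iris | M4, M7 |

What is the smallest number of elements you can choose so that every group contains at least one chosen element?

The 4 elements {M3, M5, M6, M7} hit every group.
The groups Delta, Flint, Gala, Iris are pairwise disjoint, so any hitting set needs a separate element for each — at least 4. Hence 4 is optimal.

4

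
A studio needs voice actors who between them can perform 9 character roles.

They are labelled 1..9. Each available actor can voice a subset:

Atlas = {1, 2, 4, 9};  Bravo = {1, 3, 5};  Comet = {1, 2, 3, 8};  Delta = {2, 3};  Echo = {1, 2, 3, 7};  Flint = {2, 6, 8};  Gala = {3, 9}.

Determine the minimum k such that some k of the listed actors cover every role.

4

Atlas and Bravo and Echo and Flint together: Atlas ∪ Bravo ∪ Echo ∪ Flint = {1, 2, 3, 4, 5, 6, 7, 8, 9} — every role is covered.
Only Atlas contains 4, so Atlas is forced; the remaining 5 roles need at least 3 more actors (each remaining actor adds at most 2) — so at least 4 actors are needed, and 4 is optimal.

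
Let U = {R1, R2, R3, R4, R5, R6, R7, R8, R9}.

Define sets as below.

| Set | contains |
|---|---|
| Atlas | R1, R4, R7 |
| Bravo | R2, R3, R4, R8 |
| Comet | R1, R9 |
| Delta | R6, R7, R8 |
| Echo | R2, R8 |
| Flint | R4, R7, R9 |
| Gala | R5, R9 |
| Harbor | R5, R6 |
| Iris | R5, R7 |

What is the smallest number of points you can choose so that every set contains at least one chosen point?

The 4 points {R2, R6, R7, R9} hit every set.
No choice of 3 points meets every set, so 4 is the minimum.

4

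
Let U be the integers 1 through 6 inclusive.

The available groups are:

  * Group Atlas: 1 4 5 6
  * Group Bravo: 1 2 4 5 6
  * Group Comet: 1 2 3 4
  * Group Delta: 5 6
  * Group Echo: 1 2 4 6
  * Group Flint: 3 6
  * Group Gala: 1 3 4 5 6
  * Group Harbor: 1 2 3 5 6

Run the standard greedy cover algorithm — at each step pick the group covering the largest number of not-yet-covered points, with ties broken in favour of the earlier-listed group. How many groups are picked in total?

Greedy: pick Bravo (covers 5 new) → pick Comet (covers 1 new). Total picks: 2.

2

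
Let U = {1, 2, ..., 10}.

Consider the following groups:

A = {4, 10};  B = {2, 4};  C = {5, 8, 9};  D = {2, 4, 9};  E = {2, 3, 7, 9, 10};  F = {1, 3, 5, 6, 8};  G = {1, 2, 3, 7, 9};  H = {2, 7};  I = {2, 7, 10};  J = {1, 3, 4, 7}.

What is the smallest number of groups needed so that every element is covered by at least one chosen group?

3

Take {B, E, F}. Their union is {1, 2, 3, 4, 5, 6, 7, 8, 9, 10}, which is all 10 elements.
Only F contains 6, so F is forced; the remaining 5 elements need at least 2 more groups (each remaining group adds at most 4) — so at least 3 groups are needed, and 3 is optimal.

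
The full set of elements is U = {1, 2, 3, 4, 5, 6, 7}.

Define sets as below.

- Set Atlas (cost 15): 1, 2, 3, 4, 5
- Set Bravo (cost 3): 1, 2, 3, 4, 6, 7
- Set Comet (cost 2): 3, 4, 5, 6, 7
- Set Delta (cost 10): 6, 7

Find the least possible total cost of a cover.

Bravo, Comet together cover every element (Bravo ∪ Comet = {1, 2, 3, 4, 5, 6, 7}); total cost 3 + 2 = 5.
No covering selection has total cost below 5.

5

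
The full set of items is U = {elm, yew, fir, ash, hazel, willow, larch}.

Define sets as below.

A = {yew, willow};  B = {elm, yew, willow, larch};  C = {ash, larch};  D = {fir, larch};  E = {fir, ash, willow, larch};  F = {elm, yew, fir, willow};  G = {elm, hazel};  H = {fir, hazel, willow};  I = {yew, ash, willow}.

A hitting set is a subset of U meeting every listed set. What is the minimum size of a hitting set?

T = {yew, hazel, larch} meets every set (each contains at least one member of T), and |T| = 3.
The sets A, C, G are pairwise disjoint, so any hitting set needs a separate item for each — at least 3. Hence 3 is optimal.

3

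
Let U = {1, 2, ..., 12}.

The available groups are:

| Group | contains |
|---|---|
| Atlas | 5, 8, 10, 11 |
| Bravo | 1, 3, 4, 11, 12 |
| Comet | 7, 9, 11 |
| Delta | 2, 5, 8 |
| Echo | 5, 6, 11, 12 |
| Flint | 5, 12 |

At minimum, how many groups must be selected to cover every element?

Atlas, Bravo, Comet, Delta, and Echo cover everything between them: the union {1, 2, 3, 4, 5, 6, 7, 8, 9, 10, 11, 12} is all of U.
No 4 of the 6 groups cover everything (all 15 combinations miss at least one element), so 5 is optimal.

5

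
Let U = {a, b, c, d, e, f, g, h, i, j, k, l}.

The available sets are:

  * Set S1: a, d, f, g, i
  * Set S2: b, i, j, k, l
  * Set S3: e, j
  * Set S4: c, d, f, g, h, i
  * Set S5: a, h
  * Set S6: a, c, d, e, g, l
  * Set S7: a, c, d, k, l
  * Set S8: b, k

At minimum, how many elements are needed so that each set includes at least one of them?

The 4 elements {a, e, f, k} hit every set.
No choice of 3 elements meets every set, so 4 is the minimum.

4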